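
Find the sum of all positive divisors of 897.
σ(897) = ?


Divisors of 897: 1, 3, 13, 23, 39, 69, 299, 897
Sum = 1 + 3 + 13 + 23 + 39 + 69 + 299 + 897 = 1344

σ(897) = 1344


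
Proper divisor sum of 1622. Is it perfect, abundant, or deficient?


Proper divisors: 1, 2, 811
Sum = 1 + 2 + 811 = 814
814 < 1622 → deficient

s(1622) = 814 (deficient)


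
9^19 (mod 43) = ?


9^1 mod 43 = 9
9^2 mod 43 = 38
9^3 mod 43 = 41
9^4 mod 43 = 25
9^5 mod 43 = 10
9^6 mod 43 = 4
9^7 mod 43 = 36
9^8 mod 43 = 23
9^9 mod 43 = 35
9^10 mod 43 = 14
9^11 mod 43 = 40
9^12 mod 43 = 16
9^13 mod 43 = 15
9^14 mod 43 = 6
9^15 mod 43 = 11
9^16 mod 43 = 13
9^17 mod 43 = 31
9^18 mod 43 = 21
9^19 mod 43 = 17


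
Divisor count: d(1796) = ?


1796 = 2^2 × 449^1
d(1796) = (2+1) × (1+1) = 6

6 divisors


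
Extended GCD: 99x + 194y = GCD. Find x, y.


Tabular extended Euclidean (each row: r = 99*s + 194*t):
r=99, s=1, t=0
r=194, s=0, t=1
q=0: r=99, s=1, t=0   [99*(1) + 194*(0) = 99]
q=1: r=95, s=-1, t=1   [99*(-1) + 194*(1) = 95]
q=1: r=4, s=2, t=-1   [99*(2) + 194*(-1) = 4]
q=23: r=3, s=-47, t=24   [99*(-47) + 194*(24) = 3]
q=1: r=1, s=49, t=-25   [99*(49) + 194*(-25) = 1]
q=3: r=0, s=-194, t=99   [99*(-194) + 194*(99) = 0]
GCD = 1; from the row with r=1: x=49, y=-25
Check: 99*(49) + 194*(-25) = 4851 - 4850 = 1

GCD = 1, x = 49, y = -25


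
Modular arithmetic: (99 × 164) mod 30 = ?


99 × 164 = 16236
16236 mod 30 = 6


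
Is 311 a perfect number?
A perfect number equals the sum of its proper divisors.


Proper divisors of 311: 1
Sum = 1 = 1

No, 311 is not perfect (1 ≠ 311)


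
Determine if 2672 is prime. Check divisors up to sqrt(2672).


2672 / 2 = 1336 (exact division)
2672 is NOT prime.

No, 2672 is not prime


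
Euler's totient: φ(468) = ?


468 = 2^2 × 3^2 × 13
Prime factors: 2, 3, 13
φ(468) = 468 × (1-1/2) × (1-1/3) × (1-1/13)
= 468 × 1/2 × 2/3 × 12/13 = 144

φ(468) = 144


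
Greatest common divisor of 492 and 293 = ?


492 = 1 * 293 + 199
293 = 1 * 199 + 94
199 = 2 * 94 + 11
94 = 8 * 11 + 6
11 = 1 * 6 + 5
6 = 1 * 5 + 1
5 = 5 * 1 + 0
GCD = 1


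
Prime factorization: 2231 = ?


2231 / 23 = 97
97 / 97 = 1
2231 = 23 × 97


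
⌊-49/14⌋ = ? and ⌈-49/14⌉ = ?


-49/14 = -3.5000
floor = -4
ceil = -3

floor = -4, ceil = -3


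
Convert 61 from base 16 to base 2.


61 (base 16) = 97 (decimal)
97 (decimal) = 1100001 (base 2)


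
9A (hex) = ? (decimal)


9A (base 16) = 154 (decimal)
154 (decimal) = 154 (base 10)


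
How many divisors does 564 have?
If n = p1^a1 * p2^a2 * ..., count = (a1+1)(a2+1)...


564 = 2^2 × 3^1 × 47^1
d(564) = (2+1) × (1+1) × (1+1) = 12

12 divisors


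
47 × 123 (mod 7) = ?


47 × 123 = 5781
5781 mod 7 = 6


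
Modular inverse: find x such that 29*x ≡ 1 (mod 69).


Use the extended Euclidean algorithm on (69, 29); each row r = 69*s + 29*t:
r=69, s=1, t=0
r=29, s=0, t=1
q=2: r=11, s=1, t=-2   [69*(1) + 29*(-2) = 11]
q=2: r=7, s=-2, t=5   [69*(-2) + 29*(5) = 7]
q=1: r=4, s=3, t=-7   [69*(3) + 29*(-7) = 4]
q=1: r=3, s=-5, t=12   [69*(-5) + 29*(12) = 3]
q=1: r=1, s=8, t=-19   [69*(8) + 29*(-19) = 1]
q=3: r=0, s=-29, t=69   [69*(-29) + 29*(69) = 0]
GCD = 1 with t = -19, so 29*(-19) ≡ 1 (mod 69)
Inverse = -19 mod 69 = 50
Check: 29 * 50 = 1450 ≡ 1 (mod 69)

29^(-1) ≡ 50 (mod 69)


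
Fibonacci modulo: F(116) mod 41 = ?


F(k) mod 41 for k=1..116:
1, 1, 2, 3, 5, 8, 13, 21, 34, 14, 7, 21, 28, 8, 36, 3, 39, 1, 40, 0, 40, 40, 39, 38, 36, 33, 28, 20, 7, 27, 34, 20, 13, 33, 5, 38, 2, 40, 1, 0, 1, 1, 2, 3, 5, 8, 13, 21, 34, 14, 7, 21, 28, 8, 36, 3, 39, 1, 40, 0, 40, 40, 39, 38, 36, 33, 28, 20, 7, 27, 34, 20, 13, 33, 5, 38, 2, 40, 1, 0, 1, 1, 2, 3, 5, 8, 13, 21, 34, 14, 7, 21, 28, 8, 36, 3, 39, 1, 40, 0, 40, 40, 39, 38, 36, 33, 28, 20, 7, 27, 34, 20, 13, 33, 5, 38
F(116) mod 41 = 38


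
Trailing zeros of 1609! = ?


floor(1609/5) = 321
floor(1609/25) = 64
floor(1609/125) = 12
floor(1609/625) = 2
Total = 399

399 trailing zeros


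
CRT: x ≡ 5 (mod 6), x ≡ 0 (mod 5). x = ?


M = 6*5 = 30
M1 = M/6 = 5, M2 = M/5 = 6
M1^(-1) mod 6 = 5, M2^(-1) mod 5 = 1
x = 5*5*5 + 0*6*1 = 125
125 mod 30 = 5
Check: 5 mod 6 = 5 ✓, 5 mod 5 = 0 ✓

x ≡ 5 (mod 30)


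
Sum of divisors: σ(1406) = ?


Divisors of 1406: 1, 2, 19, 37, 38, 74, 703, 1406
Sum = 1 + 2 + 19 + 37 + 38 + 74 + 703 + 1406 = 2280

σ(1406) = 2280


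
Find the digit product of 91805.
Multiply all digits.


9 × 1 × 8 × 0 × 5 = 0


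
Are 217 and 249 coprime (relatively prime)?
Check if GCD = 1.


Euclidean algorithm:
249 = 1 * 217 + 32
217 = 6 * 32 + 25
32 = 1 * 25 + 7
25 = 3 * 7 + 4
7 = 1 * 4 + 3
4 = 1 * 3 + 1
3 = 3 * 1 + 0
GCD(217, 249) = 1

Yes, coprime (GCD = 1)


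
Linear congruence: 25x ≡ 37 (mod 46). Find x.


GCD(25, 46) = 1, unique solution
a^(-1) mod 46 = 35
x = 35 * 37 mod 46 = 7

x ≡ 7 (mod 46)


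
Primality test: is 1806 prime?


1806 / 2 = 903 (exact division)
1806 is NOT prime.

No, 1806 is not prime


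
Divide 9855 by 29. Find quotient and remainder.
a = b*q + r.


9855 = 29 * 339 + 24
Check: 9831 + 24 = 9855

q = 339, r = 24


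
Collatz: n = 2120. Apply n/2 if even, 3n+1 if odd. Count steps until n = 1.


2120 → 1060 → 530 → 265 → 796 → 398 → 199 → 598 → 299 → 898 → 449 → 1348 → 674 → 337 → 1012 → 506 → 253 → 760 → 380 → 190 → 95 → 286 → 143 → 430 → 215 → 646 → 323 → 970 → 485 → 1456 → 728 → 364 → 182 → 91 → 274 → 137 → 412 → 206 → 103 → 310 → 155 → 466 → 233 → 700 → 350 → 175 → 526 → 263 → 790 → 395 → 1186 → 593 → 1780 → 890 → 445 → 1336 → 668 → 334 → 167 → 502 → 251 → 754 → 377 → 1132 → 566 → 283 → 850 → 425 → 1276 → 638 → 319 → 958 → 479 → 1438 → 719 → 2158 → 1079 → 3238 → 1619 → 4858 → 2429 → 7288 → 3644 → 1822 → 911 → 2734 → 1367 → 4102 → 2051 → 6154 → 3077 → 9232 → 4616 → 2308 → 1154 → 577 → 1732 → 866 → 433 → 1300 → 650 → 325 → 976 → 488 → 244 → 122 → 61 → 184 → 92 → 46 → 23 → 70 → 35 → 106 → 53 → 160 → 80 → 40 → 20 → 10 → 5 → 16 → 8 → 4 → 2 → 1
Total steps = 125

125 steps


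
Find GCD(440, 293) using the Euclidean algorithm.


440 = 1 * 293 + 147
293 = 1 * 147 + 146
147 = 1 * 146 + 1
146 = 146 * 1 + 0
GCD = 1


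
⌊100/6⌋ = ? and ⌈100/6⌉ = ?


100/6 = 16.6667
floor = 16
ceil = 17

floor = 16, ceil = 17


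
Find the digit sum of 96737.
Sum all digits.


9 + 6 + 7 + 3 + 7 = 32


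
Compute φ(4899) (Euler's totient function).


4899 = 3 × 23 × 71
Prime factors: 3, 23, 71
φ(4899) = 4899 × (1-1/3) × (1-1/23) × (1-1/71)
= 4899 × 2/3 × 22/23 × 70/71 = 3080

φ(4899) = 3080


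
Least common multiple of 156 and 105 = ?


GCD(156, 105) = 3
LCM = 156*105/3 = 16380/3 = 5460

LCM = 5460


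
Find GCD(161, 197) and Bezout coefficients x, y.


Tabular extended Euclidean (each row: r = 161*s + 197*t):
r=161, s=1, t=0
r=197, s=0, t=1
q=0: r=161, s=1, t=0   [161*(1) + 197*(0) = 161]
q=1: r=36, s=-1, t=1   [161*(-1) + 197*(1) = 36]
q=4: r=17, s=5, t=-4   [161*(5) + 197*(-4) = 17]
q=2: r=2, s=-11, t=9   [161*(-11) + 197*(9) = 2]
q=8: r=1, s=93, t=-76   [161*(93) + 197*(-76) = 1]
q=2: r=0, s=-197, t=161   [161*(-197) + 197*(161) = 0]
GCD = 1; from the row with r=1: x=93, y=-76
Check: 161*(93) + 197*(-76) = 14973 - 14972 = 1

GCD = 1, x = 93, y = -76


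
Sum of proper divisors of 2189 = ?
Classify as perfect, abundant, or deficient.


Proper divisors: 1, 11, 199
Sum = 1 + 11 + 199 = 211
211 < 2189 → deficient

s(2189) = 211 (deficient)


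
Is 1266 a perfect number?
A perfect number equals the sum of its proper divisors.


Proper divisors of 1266: 1, 2, 3, 6, 211, 422, 633
Sum = 1 + 2 + 3 + 6 + 211 + 422 + 633 = 1278

No, 1266 is not perfect (1278 ≠ 1266)


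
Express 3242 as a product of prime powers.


3242 / 2 = 1621
1621 / 1621 = 1
3242 = 2 × 1621


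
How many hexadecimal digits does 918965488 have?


918965488 in base 16 = 36C64CF0
Number of digits = 8

8 digits (base 16)


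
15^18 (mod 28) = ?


15^1 mod 28 = 15
15^2 mod 28 = 1
15^3 mod 28 = 15
15^4 mod 28 = 1
15^5 mod 28 = 15
15^6 mod 28 = 1
15^7 mod 28 = 15
15^8 mod 28 = 1
15^9 mod 28 = 15
15^10 mod 28 = 1
15^11 mod 28 = 15
15^12 mod 28 = 1
15^13 mod 28 = 15
15^14 mod 28 = 1
15^15 mod 28 = 15
15^16 mod 28 = 1
15^17 mod 28 = 15
15^18 mod 28 = 1


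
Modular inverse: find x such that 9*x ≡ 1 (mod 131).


Use the extended Euclidean algorithm on (131, 9); each row r = 131*s + 9*t:
r=131, s=1, t=0
r=9, s=0, t=1
q=14: r=5, s=1, t=-14   [131*(1) + 9*(-14) = 5]
q=1: r=4, s=-1, t=15   [131*(-1) + 9*(15) = 4]
q=1: r=1, s=2, t=-29   [131*(2) + 9*(-29) = 1]
q=4: r=0, s=-9, t=131   [131*(-9) + 9*(131) = 0]
GCD = 1 with t = -29, so 9*(-29) ≡ 1 (mod 131)
Inverse = -29 mod 131 = 102
Check: 9 * 102 = 918 ≡ 1 (mod 131)

9^(-1) ≡ 102 (mod 131)


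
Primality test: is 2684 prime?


2684 / 2 = 1342 (exact division)
2684 is NOT prime.

No, 2684 is not prime


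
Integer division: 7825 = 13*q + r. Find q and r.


7825 = 13 * 601 + 12
Check: 7813 + 12 = 7825

q = 601, r = 12


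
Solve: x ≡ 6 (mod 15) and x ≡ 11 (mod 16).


M = 15*16 = 240
M1 = M/15 = 16, M2 = M/16 = 15
M1^(-1) mod 15 = 1, M2^(-1) mod 16 = 15
x = 6*16*1 + 11*15*15 = 2571
2571 mod 240 = 171
Check: 171 mod 15 = 6 ✓, 171 mod 16 = 11 ✓

x ≡ 171 (mod 240)


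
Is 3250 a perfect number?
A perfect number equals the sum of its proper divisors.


Proper divisors of 3250: 1, 2, 5, 10, 13, 25, 26, 50, 65, 125, 130, 250, 325, 650, 1625
Sum = 1 + 2 + 5 + 10 + 13 + 25 + 26 + 50 + 65 + 125 + 130 + 250 + 325 + 650 + 1625 = 3302

No, 3250 is not perfect (3302 ≠ 3250)


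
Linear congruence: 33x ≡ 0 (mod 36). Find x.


GCD(33, 36) = 3 divides 0
Divide: 11x ≡ 0 (mod 12)
x ≡ 0 (mod 12)


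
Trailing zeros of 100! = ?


floor(100/5) = 20
floor(100/25) = 4
Total = 24

24 trailing zeros


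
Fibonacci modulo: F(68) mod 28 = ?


F(k) mod 28 for k=1..68:
1, 1, 2, 3, 5, 8, 13, 21, 6, 27, 5, 4, 9, 13, 22, 7, 1, 8, 9, 17, 26, 15, 13, 0, 13, 13, 26, 11, 9, 20, 1, 21, 22, 15, 9, 24, 5, 1, 6, 7, 13, 20, 5, 25, 2, 27, 1, 0, 1, 1, 2, 3, 5, 8, 13, 21, 6, 27, 5, 4, 9, 13, 22, 7, 1, 8, 9, 17
F(68) mod 28 = 17


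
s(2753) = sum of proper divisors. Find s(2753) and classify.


Proper divisors: 1
Sum = 1 = 1
1 < 2753 → deficient

s(2753) = 1 (deficient)


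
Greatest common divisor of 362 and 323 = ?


362 = 1 * 323 + 39
323 = 8 * 39 + 11
39 = 3 * 11 + 6
11 = 1 * 6 + 5
6 = 1 * 5 + 1
5 = 5 * 1 + 0
GCD = 1


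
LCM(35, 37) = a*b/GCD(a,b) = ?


GCD(35, 37) = 1
LCM = 35*37/1 = 1295/1 = 1295

LCM = 1295


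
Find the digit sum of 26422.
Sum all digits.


2 + 6 + 4 + 2 + 2 = 16


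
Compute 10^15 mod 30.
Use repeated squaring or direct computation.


10^1 mod 30 = 10
10^2 mod 30 = 10
10^3 mod 30 = 10
10^4 mod 30 = 10
10^5 mod 30 = 10
10^6 mod 30 = 10
10^7 mod 30 = 10
10^8 mod 30 = 10
10^9 mod 30 = 10
10^10 mod 30 = 10
10^11 mod 30 = 10
10^12 mod 30 = 10
10^13 mod 30 = 10
10^14 mod 30 = 10
10^15 mod 30 = 10


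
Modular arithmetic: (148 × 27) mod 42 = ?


148 × 27 = 3996
3996 mod 42 = 6


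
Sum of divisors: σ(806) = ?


Divisors of 806: 1, 2, 13, 26, 31, 62, 403, 806
Sum = 1 + 2 + 13 + 26 + 31 + 62 + 403 + 806 = 1344

σ(806) = 1344


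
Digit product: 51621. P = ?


5 × 1 × 6 × 2 × 1 = 60


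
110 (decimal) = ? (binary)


110 (base 10) = 110 (decimal)
110 (decimal) = 1101110 (base 2)


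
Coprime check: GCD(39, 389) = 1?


Euclidean algorithm:
389 = 9 * 39 + 38
39 = 1 * 38 + 1
38 = 38 * 1 + 0
GCD(39, 389) = 1

Yes, coprime (GCD = 1)


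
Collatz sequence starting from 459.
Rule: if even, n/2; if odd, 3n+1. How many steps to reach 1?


459 → 1378 → 689 → 2068 → 1034 → 517 → 1552 → 776 → 388 → 194 → 97 → 292 → 146 → 73 → 220 → 110 → 55 → 166 → 83 → 250 → 125 → 376 → 188 → 94 → 47 → 142 → 71 → 214 → 107 → 322 → 161 → 484 → 242 → 121 → 364 → 182 → 91 → 274 → 137 → 412 → 206 → 103 → 310 → 155 → 466 → 233 → 700 → 350 → 175 → 526 → 263 → 790 → 395 → 1186 → 593 → 1780 → 890 → 445 → 1336 → 668 → 334 → 167 → 502 → 251 → 754 → 377 → 1132 → 566 → 283 → 850 → 425 → 1276 → 638 → 319 → 958 → 479 → 1438 → 719 → 2158 → 1079 → 3238 → 1619 → 4858 → 2429 → 7288 → 3644 → 1822 → 911 → 2734 → 1367 → 4102 → 2051 → 6154 → 3077 → 9232 → 4616 → 2308 → 1154 → 577 → 1732 → 866 → 433 → 1300 → 650 → 325 → 976 → 488 → 244 → 122 → 61 → 184 → 92 → 46 → 23 → 70 → 35 → 106 → 53 → 160 → 80 → 40 → 20 → 10 → 5 → 16 → 8 → 4 → 2 → 1
Total steps = 128

128 steps


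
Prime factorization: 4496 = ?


4496 / 2 = 2248
2248 / 2 = 1124
1124 / 2 = 562
562 / 2 = 281
281 / 281 = 1
4496 = 2^4 × 281


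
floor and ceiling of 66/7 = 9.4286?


66/7 = 9.4286
floor = 9
ceil = 10

floor = 9, ceil = 10


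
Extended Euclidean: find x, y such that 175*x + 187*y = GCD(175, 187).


Tabular extended Euclidean (each row: r = 175*s + 187*t):
r=175, s=1, t=0
r=187, s=0, t=1
q=0: r=175, s=1, t=0   [175*(1) + 187*(0) = 175]
q=1: r=12, s=-1, t=1   [175*(-1) + 187*(1) = 12]
q=14: r=7, s=15, t=-14   [175*(15) + 187*(-14) = 7]
q=1: r=5, s=-16, t=15   [175*(-16) + 187*(15) = 5]
q=1: r=2, s=31, t=-29   [175*(31) + 187*(-29) = 2]
q=2: r=1, s=-78, t=73   [175*(-78) + 187*(73) = 1]
q=2: r=0, s=187, t=-175   [175*(187) + 187*(-175) = 0]
GCD = 1; from the row with r=1: x=-78, y=73
Check: 175*(-78) + 187*(73) = -13650 + 13651 = 1

GCD = 1, x = -78, y = 73


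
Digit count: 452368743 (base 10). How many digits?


452368743 has 9 digits in base 10
floor(log10(452368743)) + 1 = floor(8.6555) + 1 = 9

9 digits (base 10)


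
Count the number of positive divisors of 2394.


2394 = 2^1 × 3^2 × 7^1 × 19^1
d(2394) = (1+1) × (2+1) × (1+1) × (1+1) = 24

24 divisors


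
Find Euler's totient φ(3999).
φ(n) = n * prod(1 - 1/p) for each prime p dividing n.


3999 = 3 × 31 × 43
Prime factors: 3, 31, 43
φ(3999) = 3999 × (1-1/3) × (1-1/31) × (1-1/43)
= 3999 × 2/3 × 30/31 × 42/43 = 2520

φ(3999) = 2520


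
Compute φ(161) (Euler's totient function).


161 = 7 × 23
Prime factors: 7, 23
φ(161) = 161 × (1-1/7) × (1-1/23)
= 161 × 6/7 × 22/23 = 132

φ(161) = 132


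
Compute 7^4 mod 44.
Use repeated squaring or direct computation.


7^1 mod 44 = 7
7^2 mod 44 = 5
7^3 mod 44 = 35
7^4 mod 44 = 25


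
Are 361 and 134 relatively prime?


Euclidean algorithm:
361 = 2 * 134 + 93
134 = 1 * 93 + 41
93 = 2 * 41 + 11
41 = 3 * 11 + 8
11 = 1 * 8 + 3
8 = 2 * 3 + 2
3 = 1 * 2 + 1
2 = 2 * 1 + 0
GCD(361, 134) = 1

Yes, coprime (GCD = 1)


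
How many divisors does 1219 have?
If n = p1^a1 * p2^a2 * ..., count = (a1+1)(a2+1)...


1219 = 23^1 × 53^1
d(1219) = (1+1) × (1+1) = 4

4 divisors


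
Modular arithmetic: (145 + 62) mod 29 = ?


145 + 62 = 207
207 mod 29 = 4


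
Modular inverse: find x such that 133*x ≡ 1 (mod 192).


Use the extended Euclidean algorithm on (192, 133); each row r = 192*s + 133*t:
r=192, s=1, t=0
r=133, s=0, t=1
q=1: r=59, s=1, t=-1   [192*(1) + 133*(-1) = 59]
q=2: r=15, s=-2, t=3   [192*(-2) + 133*(3) = 15]
q=3: r=14, s=7, t=-10   [192*(7) + 133*(-10) = 14]
q=1: r=1, s=-9, t=13   [192*(-9) + 133*(13) = 1]
q=14: r=0, s=133, t=-192   [192*(133) + 133*(-192) = 0]
GCD = 1 with t = 13, so 133*(13) ≡ 1 (mod 192)
Inverse = 13 mod 192 = 13
Check: 133 * 13 = 1729 ≡ 1 (mod 192)

133^(-1) ≡ 13 (mod 192)


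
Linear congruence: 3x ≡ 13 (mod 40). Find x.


GCD(3, 40) = 1, unique solution
a^(-1) mod 40 = 27
x = 27 * 13 mod 40 = 31

x ≡ 31 (mod 40)


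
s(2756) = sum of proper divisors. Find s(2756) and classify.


Proper divisors: 1, 2, 4, 13, 26, 52, 53, 106, 212, 689, 1378
Sum = 1 + 2 + 4 + 13 + 26 + 52 + 53 + 106 + 212 + 689 + 1378 = 2536
2536 < 2756 → deficient

s(2756) = 2536 (deficient)


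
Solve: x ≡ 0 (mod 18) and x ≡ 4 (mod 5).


M = 18*5 = 90
M1 = M/18 = 5, M2 = M/5 = 18
M1^(-1) mod 18 = 11, M2^(-1) mod 5 = 2
x = 0*5*11 + 4*18*2 = 144
144 mod 90 = 54
Check: 54 mod 18 = 0 ✓, 54 mod 5 = 4 ✓

x ≡ 54 (mod 90)


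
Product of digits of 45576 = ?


4 × 5 × 5 × 7 × 6 = 4200


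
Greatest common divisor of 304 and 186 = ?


304 = 1 * 186 + 118
186 = 1 * 118 + 68
118 = 1 * 68 + 50
68 = 1 * 50 + 18
50 = 2 * 18 + 14
18 = 1 * 14 + 4
14 = 3 * 4 + 2
4 = 2 * 2 + 0
GCD = 2


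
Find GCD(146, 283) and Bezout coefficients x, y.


Tabular extended Euclidean (each row: r = 146*s + 283*t):
r=146, s=1, t=0
r=283, s=0, t=1
q=0: r=146, s=1, t=0   [146*(1) + 283*(0) = 146]
q=1: r=137, s=-1, t=1   [146*(-1) + 283*(1) = 137]
q=1: r=9, s=2, t=-1   [146*(2) + 283*(-1) = 9]
q=15: r=2, s=-31, t=16   [146*(-31) + 283*(16) = 2]
q=4: r=1, s=126, t=-65   [146*(126) + 283*(-65) = 1]
q=2: r=0, s=-283, t=146   [146*(-283) + 283*(146) = 0]
GCD = 1; from the row with r=1: x=126, y=-65
Check: 146*(126) + 283*(-65) = 18396 - 18395 = 1

GCD = 1, x = 126, y = -65


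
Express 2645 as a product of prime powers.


2645 / 5 = 529
529 / 23 = 23
23 / 23 = 1
2645 = 5 × 23^2


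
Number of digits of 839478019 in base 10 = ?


839478019 has 9 digits in base 10
floor(log10(839478019)) + 1 = floor(8.9240) + 1 = 9

9 digits (base 10)


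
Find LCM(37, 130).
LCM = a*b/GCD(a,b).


GCD(37, 130) = 1
LCM = 37*130/1 = 4810/1 = 4810

LCM = 4810


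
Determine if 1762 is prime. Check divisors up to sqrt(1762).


1762 / 2 = 881 (exact division)
1762 is NOT prime.

No, 1762 is not prime


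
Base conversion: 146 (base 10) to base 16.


146 (base 10) = 146 (decimal)
146 (decimal) = 92 (base 16)


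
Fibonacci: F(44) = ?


Sequence: 1, 1, 2, 3, 5, 8, 13, 21, 34, 55, 89, 144, 233, 377, 610, 987, 1597, 2584, 4181, 6765, 10946, 17711, 28657, 46368, 75025, 121393, 196418, 317811, 514229, 832040, 1346269, 2178309, 3524578, 5702887, 9227465, 14930352, 24157817, 39088169, 63245986, 102334155, 165580141, 267914296, 433494437, 701408733
F(44) = 701408733


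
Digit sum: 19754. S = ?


1 + 9 + 7 + 5 + 4 = 26


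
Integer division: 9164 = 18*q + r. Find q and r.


9164 = 18 * 509 + 2
Check: 9162 + 2 = 9164

q = 509, r = 2


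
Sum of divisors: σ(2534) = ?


Divisors of 2534: 1, 2, 7, 14, 181, 362, 1267, 2534
Sum = 1 + 2 + 7 + 14 + 181 + 362 + 1267 + 2534 = 4368

σ(2534) = 4368


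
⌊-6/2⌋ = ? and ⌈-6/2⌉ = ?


-6/2 = -3.0000
floor = -3
ceil = -3

floor = -3, ceil = -3


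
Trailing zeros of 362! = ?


floor(362/5) = 72
floor(362/25) = 14
floor(362/125) = 2
Total = 88

88 trailing zeros


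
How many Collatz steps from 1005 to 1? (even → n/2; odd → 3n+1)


1005 → 3016 → 1508 → 754 → 377 → 1132 → 566 → 283 → 850 → 425 → 1276 → 638 → 319 → 958 → 479 → 1438 → 719 → 2158 → 1079 → 3238 → 1619 → 4858 → 2429 → 7288 → 3644 → 1822 → 911 → 2734 → 1367 → 4102 → 2051 → 6154 → 3077 → 9232 → 4616 → 2308 → 1154 → 577 → 1732 → 866 → 433 → 1300 → 650 → 325 → 976 → 488 → 244 → 122 → 61 → 184 → 92 → 46 → 23 → 70 → 35 → 106 → 53 → 160 → 80 → 40 → 20 → 10 → 5 → 16 → 8 → 4 → 2 → 1
Total steps = 67

67 steps


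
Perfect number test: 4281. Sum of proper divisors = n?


Proper divisors of 4281: 1, 3, 1427
Sum = 1 + 3 + 1427 = 1431

No, 4281 is not perfect (1431 ≠ 4281)


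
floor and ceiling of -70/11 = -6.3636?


-70/11 = -6.3636
floor = -7
ceil = -6

floor = -7, ceil = -6


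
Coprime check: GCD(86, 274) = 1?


Euclidean algorithm:
274 = 3 * 86 + 16
86 = 5 * 16 + 6
16 = 2 * 6 + 4
6 = 1 * 4 + 2
4 = 2 * 2 + 0
GCD(86, 274) = 2

No, not coprime (GCD = 2)


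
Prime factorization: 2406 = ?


2406 / 2 = 1203
1203 / 3 = 401
401 / 401 = 1
2406 = 2 × 3 × 401


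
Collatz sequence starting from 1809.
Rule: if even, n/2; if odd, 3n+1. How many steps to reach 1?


1809 → 5428 → 2714 → 1357 → 4072 → 2036 → 1018 → 509 → 1528 → 764 → 382 → 191 → 574 → 287 → 862 → 431 → 1294 → 647 → 1942 → 971 → 2914 → 1457 → 4372 → 2186 → 1093 → 3280 → 1640 → 820 → 410 → 205 → 616 → 308 → 154 → 77 → 232 → 116 → 58 → 29 → 88 → 44 → 22 → 11 → 34 → 17 → 52 → 26 → 13 → 40 → 20 → 10 → 5 → 16 → 8 → 4 → 2 → 1
Total steps = 55

55 steps


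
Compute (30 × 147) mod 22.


30 × 147 = 4410
4410 mod 22 = 10


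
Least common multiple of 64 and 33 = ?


GCD(64, 33) = 1
LCM = 64*33/1 = 2112/1 = 2112

LCM = 2112


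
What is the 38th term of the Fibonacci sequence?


Sequence: 1, 1, 2, 3, 5, 8, 13, 21, 34, 55, 89, 144, 233, 377, 610, 987, 1597, 2584, 4181, 6765, 10946, 17711, 28657, 46368, 75025, 121393, 196418, 317811, 514229, 832040, 1346269, 2178309, 3524578, 5702887, 9227465, 14930352, 24157817, 39088169
F(38) = 39088169


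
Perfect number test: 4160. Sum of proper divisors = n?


Proper divisors of 4160: 1, 2, 4, 5, 8, 10, 13, 16, 20, 26, 32, 40, 52, 64, 65, 80, 104, 130, 160, 208, 260, 320, 416, 520, 832, 1040, 2080
Sum = 1 + 2 + 4 + 5 + 8 + 10 + 13 + 16 + 20 + 26 + 32 + 40 + 52 + 64 + 65 + 80 + 104 + 130 + 160 + 208 + 260 + 320 + 416 + 520 + 832 + 1040 + 2080 = 6508

No, 4160 is not perfect (6508 ≠ 4160)


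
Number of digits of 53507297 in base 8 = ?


53507297 in base 8 = 314072341
Number of digits = 9

9 digits (base 8)


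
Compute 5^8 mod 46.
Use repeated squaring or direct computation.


5^1 mod 46 = 5
5^2 mod 46 = 25
5^3 mod 46 = 33
5^4 mod 46 = 27
5^5 mod 46 = 43
5^6 mod 46 = 31
5^7 mod 46 = 17
5^8 mod 46 = 39


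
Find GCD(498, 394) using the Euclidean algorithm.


498 = 1 * 394 + 104
394 = 3 * 104 + 82
104 = 1 * 82 + 22
82 = 3 * 22 + 16
22 = 1 * 16 + 6
16 = 2 * 6 + 4
6 = 1 * 4 + 2
4 = 2 * 2 + 0
GCD = 2


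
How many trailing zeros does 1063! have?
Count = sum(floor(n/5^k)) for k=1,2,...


floor(1063/5) = 212
floor(1063/25) = 42
floor(1063/125) = 8
floor(1063/625) = 1
Total = 263

263 trailing zeros


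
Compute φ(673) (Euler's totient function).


673 = 673
Prime factors: 673
φ(673) = 673 × (1-1/673)
= 673 × 672/673 = 672

φ(673) = 672


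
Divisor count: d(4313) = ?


4313 = 19^1 × 227^1
d(4313) = (1+1) × (1+1) = 4

4 divisors


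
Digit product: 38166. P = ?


3 × 8 × 1 × 6 × 6 = 864


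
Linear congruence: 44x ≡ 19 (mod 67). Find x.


GCD(44, 67) = 1, unique solution
a^(-1) mod 67 = 32
x = 32 * 19 mod 67 = 5

x ≡ 5 (mod 67)


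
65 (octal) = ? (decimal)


65 (base 8) = 53 (decimal)
53 (decimal) = 53 (base 10)


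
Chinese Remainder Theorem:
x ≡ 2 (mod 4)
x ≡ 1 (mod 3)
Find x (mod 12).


M = 4*3 = 12
M1 = M/4 = 3, M2 = M/3 = 4
M1^(-1) mod 4 = 3, M2^(-1) mod 3 = 1
x = 2*3*3 + 1*4*1 = 22
22 mod 12 = 10
Check: 10 mod 4 = 2 ✓, 10 mod 3 = 1 ✓

x ≡ 10 (mod 12)


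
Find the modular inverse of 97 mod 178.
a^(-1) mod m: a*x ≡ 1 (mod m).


Use the extended Euclidean algorithm on (178, 97); each row r = 178*s + 97*t:
r=178, s=1, t=0
r=97, s=0, t=1
q=1: r=81, s=1, t=-1   [178*(1) + 97*(-1) = 81]
q=1: r=16, s=-1, t=2   [178*(-1) + 97*(2) = 16]
q=5: r=1, s=6, t=-11   [178*(6) + 97*(-11) = 1]
q=16: r=0, s=-97, t=178   [178*(-97) + 97*(178) = 0]
GCD = 1 with t = -11, so 97*(-11) ≡ 1 (mod 178)
Inverse = -11 mod 178 = 167
Check: 97 * 167 = 16199 ≡ 1 (mod 178)

97^(-1) ≡ 167 (mod 178)


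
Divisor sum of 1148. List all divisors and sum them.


Divisors of 1148: 1, 2, 4, 7, 14, 28, 41, 82, 164, 287, 574, 1148
Sum = 1 + 2 + 4 + 7 + 14 + 28 + 41 + 82 + 164 + 287 + 574 + 1148 = 2352

σ(1148) = 2352


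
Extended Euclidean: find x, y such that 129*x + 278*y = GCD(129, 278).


Tabular extended Euclidean (each row: r = 129*s + 278*t):
r=129, s=1, t=0
r=278, s=0, t=1
q=0: r=129, s=1, t=0   [129*(1) + 278*(0) = 129]
q=2: r=20, s=-2, t=1   [129*(-2) + 278*(1) = 20]
q=6: r=9, s=13, t=-6   [129*(13) + 278*(-6) = 9]
q=2: r=2, s=-28, t=13   [129*(-28) + 278*(13) = 2]
q=4: r=1, s=125, t=-58   [129*(125) + 278*(-58) = 1]
q=2: r=0, s=-278, t=129   [129*(-278) + 278*(129) = 0]
GCD = 1; from the row with r=1: x=125, y=-58
Check: 129*(125) + 278*(-58) = 16125 - 16124 = 1

GCD = 1, x = 125, y = -58


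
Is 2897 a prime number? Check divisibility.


Check divisors up to sqrt(2897) = 53.8238
No divisors found.
2897 is prime.

Yes, 2897 is prime


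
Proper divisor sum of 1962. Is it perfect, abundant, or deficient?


Proper divisors: 1, 2, 3, 6, 9, 18, 109, 218, 327, 654, 981
Sum = 1 + 2 + 3 + 6 + 9 + 18 + 109 + 218 + 327 + 654 + 981 = 2328
2328 > 1962 → abundant

s(1962) = 2328 (abundant)


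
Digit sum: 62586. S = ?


6 + 2 + 5 + 8 + 6 = 27


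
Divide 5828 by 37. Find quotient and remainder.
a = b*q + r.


5828 = 37 * 157 + 19
Check: 5809 + 19 = 5828

q = 157, r = 19


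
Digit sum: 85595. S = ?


8 + 5 + 5 + 9 + 5 = 32


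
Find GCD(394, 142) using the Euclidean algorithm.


394 = 2 * 142 + 110
142 = 1 * 110 + 32
110 = 3 * 32 + 14
32 = 2 * 14 + 4
14 = 3 * 4 + 2
4 = 2 * 2 + 0
GCD = 2


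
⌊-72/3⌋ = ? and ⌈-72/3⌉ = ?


-72/3 = -24.0000
floor = -24
ceil = -24

floor = -24, ceil = -24


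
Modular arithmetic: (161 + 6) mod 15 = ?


161 + 6 = 167
167 mod 15 = 2


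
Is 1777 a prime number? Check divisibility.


Check divisors up to sqrt(1777) = 42.1545
No divisors found.
1777 is prime.

Yes, 1777 is prime


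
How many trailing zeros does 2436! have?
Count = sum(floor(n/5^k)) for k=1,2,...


floor(2436/5) = 487
floor(2436/25) = 97
floor(2436/125) = 19
floor(2436/625) = 3
Total = 606

606 trailing zeros


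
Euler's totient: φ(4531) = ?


4531 = 23 × 197
Prime factors: 23, 197
φ(4531) = 4531 × (1-1/23) × (1-1/197)
= 4531 × 22/23 × 196/197 = 4312

φ(4531) = 4312


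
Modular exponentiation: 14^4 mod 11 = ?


14^1 mod 11 = 3
14^2 mod 11 = 9
14^3 mod 11 = 5
14^4 mod 11 = 4


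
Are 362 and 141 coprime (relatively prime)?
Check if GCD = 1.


Euclidean algorithm:
362 = 2 * 141 + 80
141 = 1 * 80 + 61
80 = 1 * 61 + 19
61 = 3 * 19 + 4
19 = 4 * 4 + 3
4 = 1 * 3 + 1
3 = 3 * 1 + 0
GCD(362, 141) = 1

Yes, coprime (GCD = 1)


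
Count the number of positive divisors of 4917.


4917 = 3^1 × 11^1 × 149^1
d(4917) = (1+1) × (1+1) × (1+1) = 8

8 divisors


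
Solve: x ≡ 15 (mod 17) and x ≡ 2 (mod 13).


M = 17*13 = 221
M1 = M/17 = 13, M2 = M/13 = 17
M1^(-1) mod 17 = 4, M2^(-1) mod 13 = 10
x = 15*13*4 + 2*17*10 = 1120
1120 mod 221 = 15
Check: 15 mod 17 = 15 ✓, 15 mod 13 = 2 ✓

x ≡ 15 (mod 221)


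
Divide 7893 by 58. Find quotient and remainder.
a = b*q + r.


7893 = 58 * 136 + 5
Check: 7888 + 5 = 7893

q = 136, r = 5


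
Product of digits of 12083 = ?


1 × 2 × 0 × 8 × 3 = 0


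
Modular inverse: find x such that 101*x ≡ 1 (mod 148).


Use the extended Euclidean algorithm on (148, 101); each row r = 148*s + 101*t:
r=148, s=1, t=0
r=101, s=0, t=1
q=1: r=47, s=1, t=-1   [148*(1) + 101*(-1) = 47]
q=2: r=7, s=-2, t=3   [148*(-2) + 101*(3) = 7]
q=6: r=5, s=13, t=-19   [148*(13) + 101*(-19) = 5]
q=1: r=2, s=-15, t=22   [148*(-15) + 101*(22) = 2]
q=2: r=1, s=43, t=-63   [148*(43) + 101*(-63) = 1]
q=2: r=0, s=-101, t=148   [148*(-101) + 101*(148) = 0]
GCD = 1 with t = -63, so 101*(-63) ≡ 1 (mod 148)
Inverse = -63 mod 148 = 85
Check: 101 * 85 = 8585 ≡ 1 (mod 148)

101^(-1) ≡ 85 (mod 148)


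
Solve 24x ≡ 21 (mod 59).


GCD(24, 59) = 1, unique solution
a^(-1) mod 59 = 32
x = 32 * 21 mod 59 = 23

x ≡ 23 (mod 59)


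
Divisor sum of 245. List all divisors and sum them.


Divisors of 245: 1, 5, 7, 35, 49, 245
Sum = 1 + 5 + 7 + 35 + 49 + 245 = 342

σ(245) = 342


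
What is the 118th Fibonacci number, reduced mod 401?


F(k) mod 401 for k=1..118:
1, 1, 2, 3, 5, 8, 13, 21, 34, 55, 89, 144, 233, 377, 209, 185, 394, 178, 171, 349, 119, 67, 186, 253, 38, 291, 329, 219, 147, 366, 112, 77, 189, 266, 54, 320, 374, 293, 266, 158, 23, 181, 204, 385, 188, 172, 360, 131, 90, 221, 311, 131, 41, 172, 213, 385, 197, 181, 378, 158, 135, 293, 27, 320, 347, 266, 212, 77, 289, 366, 254, 219, 72, 291, 363, 253, 215, 67, 282, 349, 230, 178, 7, 185, 192, 377, 168, 144, 312, 55, 367, 21, 388, 8, 396, 3, 399, 1, 400, 0, 400, 400, 399, 398, 396, 393, 388, 380, 367, 346, 312, 257, 168, 24, 192, 216, 7, 223
F(118) mod 401 = 223


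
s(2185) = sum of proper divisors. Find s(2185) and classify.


Proper divisors: 1, 5, 19, 23, 95, 115, 437
Sum = 1 + 5 + 19 + 23 + 95 + 115 + 437 = 695
695 < 2185 → deficient

s(2185) = 695 (deficient)


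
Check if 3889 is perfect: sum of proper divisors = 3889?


Proper divisors of 3889: 1
Sum = 1 = 1

No, 3889 is not perfect (1 ≠ 3889)


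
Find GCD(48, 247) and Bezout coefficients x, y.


Tabular extended Euclidean (each row: r = 48*s + 247*t):
r=48, s=1, t=0
r=247, s=0, t=1
q=0: r=48, s=1, t=0   [48*(1) + 247*(0) = 48]
q=5: r=7, s=-5, t=1   [48*(-5) + 247*(1) = 7]
q=6: r=6, s=31, t=-6   [48*(31) + 247*(-6) = 6]
q=1: r=1, s=-36, t=7   [48*(-36) + 247*(7) = 1]
q=6: r=0, s=247, t=-48   [48*(247) + 247*(-48) = 0]
GCD = 1; from the row with r=1: x=-36, y=7
Check: 48*(-36) + 247*(7) = -1728 + 1729 = 1

GCD = 1, x = -36, y = 7


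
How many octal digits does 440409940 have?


440409940 in base 8 = 3220017524
Number of digits = 10

10 digits (base 8)


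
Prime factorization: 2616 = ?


2616 / 2 = 1308
1308 / 2 = 654
654 / 2 = 327
327 / 3 = 109
109 / 109 = 1
2616 = 2^3 × 3 × 109


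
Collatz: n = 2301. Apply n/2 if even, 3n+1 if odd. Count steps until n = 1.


2301 → 6904 → 3452 → 1726 → 863 → 2590 → 1295 → 3886 → 1943 → 5830 → 2915 → 8746 → 4373 → 13120 → 6560 → 3280 → 1640 → 820 → 410 → 205 → 616 → 308 → 154 → 77 → 232 → 116 → 58 → 29 → 88 → 44 → 22 → 11 → 34 → 17 → 52 → 26 → 13 → 40 → 20 → 10 → 5 → 16 → 8 → 4 → 2 → 1
Total steps = 45

45 steps


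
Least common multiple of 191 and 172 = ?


GCD(191, 172) = 1
LCM = 191*172/1 = 32852/1 = 32852

LCM = 32852


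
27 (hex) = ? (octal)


27 (base 16) = 39 (decimal)
39 (decimal) = 47 (base 8)


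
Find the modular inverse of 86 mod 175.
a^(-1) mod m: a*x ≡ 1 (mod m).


Use the extended Euclidean algorithm on (175, 86); each row r = 175*s + 86*t:
r=175, s=1, t=0
r=86, s=0, t=1
q=2: r=3, s=1, t=-2   [175*(1) + 86*(-2) = 3]
q=28: r=2, s=-28, t=57   [175*(-28) + 86*(57) = 2]
q=1: r=1, s=29, t=-59   [175*(29) + 86*(-59) = 1]
q=2: r=0, s=-86, t=175   [175*(-86) + 86*(175) = 0]
GCD = 1 with t = -59, so 86*(-59) ≡ 1 (mod 175)
Inverse = -59 mod 175 = 116
Check: 86 * 116 = 9976 ≡ 1 (mod 175)

86^(-1) ≡ 116 (mod 175)


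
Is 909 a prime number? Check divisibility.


909 / 3 = 303 (exact division)
909 is NOT prime.

No, 909 is not prime


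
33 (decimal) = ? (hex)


33 (base 10) = 33 (decimal)
33 (decimal) = 21 (base 16)


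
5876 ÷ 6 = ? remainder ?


5876 = 6 * 979 + 2
Check: 5874 + 2 = 5876

q = 979, r = 2


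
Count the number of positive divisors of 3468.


3468 = 2^2 × 3^1 × 17^2
d(3468) = (2+1) × (1+1) × (2+1) = 18

18 divisors


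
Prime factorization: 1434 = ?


1434 / 2 = 717
717 / 3 = 239
239 / 239 = 1
1434 = 2 × 3 × 239


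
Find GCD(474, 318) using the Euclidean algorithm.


474 = 1 * 318 + 156
318 = 2 * 156 + 6
156 = 26 * 6 + 0
GCD = 6


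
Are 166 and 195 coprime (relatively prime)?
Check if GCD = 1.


Euclidean algorithm:
195 = 1 * 166 + 29
166 = 5 * 29 + 21
29 = 1 * 21 + 8
21 = 2 * 8 + 5
8 = 1 * 5 + 3
5 = 1 * 3 + 2
3 = 1 * 2 + 1
2 = 2 * 1 + 0
GCD(166, 195) = 1

Yes, coprime (GCD = 1)


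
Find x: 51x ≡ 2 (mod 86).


GCD(51, 86) = 1, unique solution
a^(-1) mod 86 = 27
x = 27 * 2 mod 86 = 54

x ≡ 54 (mod 86)


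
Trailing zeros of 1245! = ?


floor(1245/5) = 249
floor(1245/25) = 49
floor(1245/125) = 9
floor(1245/625) = 1
Total = 308

308 trailing zeros


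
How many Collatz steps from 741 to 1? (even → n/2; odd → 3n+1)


741 → 2224 → 1112 → 556 → 278 → 139 → 418 → 209 → 628 → 314 → 157 → 472 → 236 → 118 → 59 → 178 → 89 → 268 → 134 → 67 → 202 → 101 → 304 → 152 → 76 → 38 → 19 → 58 → 29 → 88 → 44 → 22 → 11 → 34 → 17 → 52 → 26 → 13 → 40 → 20 → 10 → 5 → 16 → 8 → 4 → 2 → 1
Total steps = 46

46 steps


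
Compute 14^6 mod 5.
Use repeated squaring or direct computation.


14^1 mod 5 = 4
14^2 mod 5 = 1
14^3 mod 5 = 4
14^4 mod 5 = 1
14^5 mod 5 = 4
14^6 mod 5 = 1


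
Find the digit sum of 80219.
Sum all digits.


8 + 0 + 2 + 1 + 9 = 20


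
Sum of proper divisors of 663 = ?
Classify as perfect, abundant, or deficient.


Proper divisors: 1, 3, 13, 17, 39, 51, 221
Sum = 1 + 3 + 13 + 17 + 39 + 51 + 221 = 345
345 < 663 → deficient

s(663) = 345 (deficient)


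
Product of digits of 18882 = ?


1 × 8 × 8 × 8 × 2 = 1024


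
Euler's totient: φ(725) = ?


725 = 5^2 × 29
Prime factors: 5, 29
φ(725) = 725 × (1-1/5) × (1-1/29)
= 725 × 4/5 × 28/29 = 560

φ(725) = 560


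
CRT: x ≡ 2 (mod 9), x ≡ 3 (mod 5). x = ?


M = 9*5 = 45
M1 = M/9 = 5, M2 = M/5 = 9
M1^(-1) mod 9 = 2, M2^(-1) mod 5 = 4
x = 2*5*2 + 3*9*4 = 128
128 mod 45 = 38
Check: 38 mod 9 = 2 ✓, 38 mod 5 = 3 ✓

x ≡ 38 (mod 45)


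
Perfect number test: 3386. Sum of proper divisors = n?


Proper divisors of 3386: 1, 2, 1693
Sum = 1 + 2 + 1693 = 1696

No, 3386 is not perfect (1696 ≠ 3386)


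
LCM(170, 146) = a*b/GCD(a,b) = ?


GCD(170, 146) = 2
LCM = 170*146/2 = 24820/2 = 12410

LCM = 12410


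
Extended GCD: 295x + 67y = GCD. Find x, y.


Tabular extended Euclidean (each row: r = 295*s + 67*t):
r=295, s=1, t=0
r=67, s=0, t=1
q=4: r=27, s=1, t=-4   [295*(1) + 67*(-4) = 27]
q=2: r=13, s=-2, t=9   [295*(-2) + 67*(9) = 13]
q=2: r=1, s=5, t=-22   [295*(5) + 67*(-22) = 1]
q=13: r=0, s=-67, t=295   [295*(-67) + 67*(295) = 0]
GCD = 1; from the row with r=1: x=5, y=-22
Check: 295*(5) + 67*(-22) = 1475 - 1474 = 1

GCD = 1, x = 5, y = -22


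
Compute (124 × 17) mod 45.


124 × 17 = 2108
2108 mod 45 = 38


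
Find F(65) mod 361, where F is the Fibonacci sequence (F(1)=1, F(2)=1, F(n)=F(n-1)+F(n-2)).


F(k) mod 361 for k=1..65:
1, 1, 2, 3, 5, 8, 13, 21, 34, 55, 89, 144, 233, 16, 249, 265, 153, 57, 210, 267, 116, 22, 138, 160, 298, 97, 34, 131, 165, 296, 100, 35, 135, 170, 305, 114, 58, 172, 230, 41, 271, 312, 222, 173, 34, 207, 241, 87, 328, 54, 21, 75, 96, 171, 267, 77, 344, 60, 43, 103, 146, 249, 34, 283, 317
F(65) mod 361 = 317


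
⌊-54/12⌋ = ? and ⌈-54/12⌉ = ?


-54/12 = -4.5000
floor = -5
ceil = -4

floor = -5, ceil = -4


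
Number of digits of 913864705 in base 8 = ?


913864705 in base 8 = 6636074001
Number of digits = 10

10 digits (base 8)


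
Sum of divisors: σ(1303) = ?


Divisors of 1303: 1, 1303
Sum = 1 + 1303 = 1304

σ(1303) = 1304


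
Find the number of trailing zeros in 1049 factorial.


floor(1049/5) = 209
floor(1049/25) = 41
floor(1049/125) = 8
floor(1049/625) = 1
Total = 259

259 trailing zeros


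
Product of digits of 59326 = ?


5 × 9 × 3 × 2 × 6 = 1620


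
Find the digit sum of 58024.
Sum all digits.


5 + 8 + 0 + 2 + 4 = 19


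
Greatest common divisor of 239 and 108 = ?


239 = 2 * 108 + 23
108 = 4 * 23 + 16
23 = 1 * 16 + 7
16 = 2 * 7 + 2
7 = 3 * 2 + 1
2 = 2 * 1 + 0
GCD = 1


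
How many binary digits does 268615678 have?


268615678 in base 2 = 10000000000101011111111111110
Number of digits = 29

29 digits (base 2)


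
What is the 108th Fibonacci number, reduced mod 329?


F(k) mod 329 for k=1..108:
1, 1, 2, 3, 5, 8, 13, 21, 34, 55, 89, 144, 233, 48, 281, 0, 281, 281, 233, 185, 89, 274, 34, 308, 13, 321, 5, 326, 2, 328, 1, 0, 1, 1, 2, 3, 5, 8, 13, 21, 34, 55, 89, 144, 233, 48, 281, 0, 281, 281, 233, 185, 89, 274, 34, 308, 13, 321, 5, 326, 2, 328, 1, 0, 1, 1, 2, 3, 5, 8, 13, 21, 34, 55, 89, 144, 233, 48, 281, 0, 281, 281, 233, 185, 89, 274, 34, 308, 13, 321, 5, 326, 2, 328, 1, 0, 1, 1, 2, 3, 5, 8, 13, 21, 34, 55, 89, 144
F(108) mod 329 = 144


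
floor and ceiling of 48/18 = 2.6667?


48/18 = 2.6667
floor = 2
ceil = 3

floor = 2, ceil = 3


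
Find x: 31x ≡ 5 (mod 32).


GCD(31, 32) = 1, unique solution
a^(-1) mod 32 = 31
x = 31 * 5 mod 32 = 27

x ≡ 27 (mod 32)


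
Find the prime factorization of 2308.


2308 / 2 = 1154
1154 / 2 = 577
577 / 577 = 1
2308 = 2^2 × 577


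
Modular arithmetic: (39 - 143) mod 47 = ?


39 - 143 = -104
-104 mod 47 = 37


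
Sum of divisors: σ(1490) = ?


Divisors of 1490: 1, 2, 5, 10, 149, 298, 745, 1490
Sum = 1 + 2 + 5 + 10 + 149 + 298 + 745 + 1490 = 2700

σ(1490) = 2700


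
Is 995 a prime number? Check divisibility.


995 / 5 = 199 (exact division)
995 is NOT prime.

No, 995 is not prime


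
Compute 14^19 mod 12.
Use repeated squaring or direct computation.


14^1 mod 12 = 2
14^2 mod 12 = 4
14^3 mod 12 = 8
14^4 mod 12 = 4
14^5 mod 12 = 8
14^6 mod 12 = 4
14^7 mod 12 = 8
14^8 mod 12 = 4
14^9 mod 12 = 8
14^10 mod 12 = 4
14^11 mod 12 = 8
14^12 mod 12 = 4
14^13 mod 12 = 8
14^14 mod 12 = 4
14^15 mod 12 = 8
14^16 mod 12 = 4
14^17 mod 12 = 8
14^18 mod 12 = 4
14^19 mod 12 = 8


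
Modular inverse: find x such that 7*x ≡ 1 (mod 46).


Use the extended Euclidean algorithm on (46, 7); each row r = 46*s + 7*t:
r=46, s=1, t=0
r=7, s=0, t=1
q=6: r=4, s=1, t=-6   [46*(1) + 7*(-6) = 4]
q=1: r=3, s=-1, t=7   [46*(-1) + 7*(7) = 3]
q=1: r=1, s=2, t=-13   [46*(2) + 7*(-13) = 1]
q=3: r=0, s=-7, t=46   [46*(-7) + 7*(46) = 0]
GCD = 1 with t = -13, so 7*(-13) ≡ 1 (mod 46)
Inverse = -13 mod 46 = 33
Check: 7 * 33 = 231 ≡ 1 (mod 46)

7^(-1) ≡ 33 (mod 46)


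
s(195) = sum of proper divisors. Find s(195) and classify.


Proper divisors: 1, 3, 5, 13, 15, 39, 65
Sum = 1 + 3 + 5 + 13 + 15 + 39 + 65 = 141
141 < 195 → deficient

s(195) = 141 (deficient)


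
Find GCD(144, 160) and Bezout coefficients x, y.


Tabular extended Euclidean (each row: r = 144*s + 160*t):
r=144, s=1, t=0
r=160, s=0, t=1
q=0: r=144, s=1, t=0   [144*(1) + 160*(0) = 144]
q=1: r=16, s=-1, t=1   [144*(-1) + 160*(1) = 16]
q=9: r=0, s=10, t=-9   [144*(10) + 160*(-9) = 0]
GCD = 16; from the row with r=16: x=-1, y=1
Check: 144*(-1) + 160*(1) = -144 + 160 = 16

GCD = 16, x = -1, y = 1


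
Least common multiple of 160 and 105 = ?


GCD(160, 105) = 5
LCM = 160*105/5 = 16800/5 = 3360

LCM = 3360


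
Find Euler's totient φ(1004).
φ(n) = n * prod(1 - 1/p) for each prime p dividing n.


1004 = 2^2 × 251
Prime factors: 2, 251
φ(1004) = 1004 × (1-1/2) × (1-1/251)
= 1004 × 1/2 × 250/251 = 500

φ(1004) = 500


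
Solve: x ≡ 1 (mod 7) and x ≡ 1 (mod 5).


M = 7*5 = 35
M1 = M/7 = 5, M2 = M/5 = 7
M1^(-1) mod 7 = 3, M2^(-1) mod 5 = 3
x = 1*5*3 + 1*7*3 = 36
36 mod 35 = 1
Check: 1 mod 7 = 1 ✓, 1 mod 5 = 1 ✓

x ≡ 1 (mod 35)


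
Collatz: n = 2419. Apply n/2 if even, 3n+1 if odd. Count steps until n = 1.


2419 → 7258 → 3629 → 10888 → 5444 → 2722 → 1361 → 4084 → 2042 → 1021 → 3064 → 1532 → 766 → 383 → 1150 → 575 → 1726 → 863 → 2590 → 1295 → 3886 → 1943 → 5830 → 2915 → 8746 → 4373 → 13120 → 6560 → 3280 → 1640 → 820 → 410 → 205 → 616 → 308 → 154 → 77 → 232 → 116 → 58 → 29 → 88 → 44 → 22 → 11 → 34 → 17 → 52 → 26 → 13 → 40 → 20 → 10 → 5 → 16 → 8 → 4 → 2 → 1
Total steps = 58

58 steps
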